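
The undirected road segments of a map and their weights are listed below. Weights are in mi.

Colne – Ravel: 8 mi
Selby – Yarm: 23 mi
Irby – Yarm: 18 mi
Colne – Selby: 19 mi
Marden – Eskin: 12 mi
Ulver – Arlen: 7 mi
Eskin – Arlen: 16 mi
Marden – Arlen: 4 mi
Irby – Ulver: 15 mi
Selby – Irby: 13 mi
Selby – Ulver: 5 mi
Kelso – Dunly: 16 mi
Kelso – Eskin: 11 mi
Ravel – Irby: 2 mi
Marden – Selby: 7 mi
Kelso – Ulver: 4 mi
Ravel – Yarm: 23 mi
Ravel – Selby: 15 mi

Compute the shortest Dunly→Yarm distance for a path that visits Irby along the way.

53 mi

Shortest Dunly→Irby: Dunly → Kelso → Ulver → Irby = 35
Best Irby to Yarm: Irby → Yarm costing 18
Total via Irby: 35 + 18 = 53 mi.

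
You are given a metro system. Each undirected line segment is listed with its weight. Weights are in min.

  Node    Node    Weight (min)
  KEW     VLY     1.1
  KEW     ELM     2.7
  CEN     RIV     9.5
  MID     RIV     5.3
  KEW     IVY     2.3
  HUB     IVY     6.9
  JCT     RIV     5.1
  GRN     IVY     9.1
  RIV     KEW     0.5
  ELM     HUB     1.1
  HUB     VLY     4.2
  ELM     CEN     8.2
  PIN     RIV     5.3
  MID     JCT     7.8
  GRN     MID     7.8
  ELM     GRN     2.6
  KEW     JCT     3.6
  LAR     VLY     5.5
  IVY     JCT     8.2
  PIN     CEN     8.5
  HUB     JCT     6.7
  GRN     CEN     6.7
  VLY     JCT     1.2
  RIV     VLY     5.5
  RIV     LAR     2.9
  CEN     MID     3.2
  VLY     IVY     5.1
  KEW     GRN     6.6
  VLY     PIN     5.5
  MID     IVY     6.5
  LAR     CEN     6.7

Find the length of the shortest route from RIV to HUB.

4.3 min

Shortest distances from RIV:
RIV: 0
KEW: 0.5  (via RIV)
VLY: 1.6  (via KEW)
JCT: 2.8  (via VLY)
IVY: 2.8  (via KEW)
LAR: 2.9  (via RIV)
ELM: 3.2  (via KEW)
HUB: 4.3  (via ELM)
Shortest route: RIV → KEW → ELM → HUB = 4.3 min.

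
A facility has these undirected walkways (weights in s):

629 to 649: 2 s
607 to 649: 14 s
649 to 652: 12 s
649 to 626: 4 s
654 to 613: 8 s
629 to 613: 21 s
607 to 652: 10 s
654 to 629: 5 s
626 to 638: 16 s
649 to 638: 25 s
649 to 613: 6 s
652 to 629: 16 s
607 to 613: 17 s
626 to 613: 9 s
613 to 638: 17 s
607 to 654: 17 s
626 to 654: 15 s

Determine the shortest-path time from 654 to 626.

Settle nodes by increasing distance from 654:
654: 0
629: 5  (via 654)
649: 7  (via 629)
613: 8  (via 654)
626: 11  (via 649)
Shortest route: 654 → 629 → 649 → 626 = 11 s.

11 s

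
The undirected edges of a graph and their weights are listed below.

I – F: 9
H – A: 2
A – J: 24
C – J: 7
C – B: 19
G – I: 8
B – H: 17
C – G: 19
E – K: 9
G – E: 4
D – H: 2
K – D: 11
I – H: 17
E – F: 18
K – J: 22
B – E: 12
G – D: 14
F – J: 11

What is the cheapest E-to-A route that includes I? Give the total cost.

Shortest E→I: E → G → I = 12
Best I to A: I → H → A costing 19
Total via I: 12 + 19 = 31.

31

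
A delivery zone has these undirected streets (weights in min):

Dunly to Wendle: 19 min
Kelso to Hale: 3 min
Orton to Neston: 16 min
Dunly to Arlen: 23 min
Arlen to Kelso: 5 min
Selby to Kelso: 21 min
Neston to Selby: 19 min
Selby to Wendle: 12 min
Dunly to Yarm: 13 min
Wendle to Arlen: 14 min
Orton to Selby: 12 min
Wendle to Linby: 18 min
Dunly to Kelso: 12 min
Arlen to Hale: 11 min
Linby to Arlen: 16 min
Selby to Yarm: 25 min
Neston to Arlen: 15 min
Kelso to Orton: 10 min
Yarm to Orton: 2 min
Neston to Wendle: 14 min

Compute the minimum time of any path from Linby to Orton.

Running Dijkstra from Linby:
Linby: 0
Arlen: 16  (via Linby)
Wendle: 18  (via Linby)
Kelso: 21  (via Arlen)
Hale: 24  (via Kelso)
Selby: 30  (via Wendle)
Orton: 31  (via Kelso)
Shortest route: Linby → Arlen → Kelso → Orton = 31 min.

31 min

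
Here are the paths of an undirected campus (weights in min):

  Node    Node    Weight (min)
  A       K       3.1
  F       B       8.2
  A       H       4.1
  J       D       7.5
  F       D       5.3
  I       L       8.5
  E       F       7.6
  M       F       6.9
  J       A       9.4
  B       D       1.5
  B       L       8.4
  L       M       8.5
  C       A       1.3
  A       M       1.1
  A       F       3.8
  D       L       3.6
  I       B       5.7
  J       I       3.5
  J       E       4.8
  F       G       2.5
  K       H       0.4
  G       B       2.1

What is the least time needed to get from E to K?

Shortest distances from E:
E: 0
J: 4.8  (via E)
F: 7.6  (via E)
I: 8.3  (via J)
G: 10.1  (via F)
A: 11.4  (via F)
B: 12.2  (via G)
D: 12.3  (via J)
M: 12.5  (via A)
C: 12.7  (via A)
K: 14.5  (via A)
Shortest route: E–F–A–K = 14.5 min.

14.5 min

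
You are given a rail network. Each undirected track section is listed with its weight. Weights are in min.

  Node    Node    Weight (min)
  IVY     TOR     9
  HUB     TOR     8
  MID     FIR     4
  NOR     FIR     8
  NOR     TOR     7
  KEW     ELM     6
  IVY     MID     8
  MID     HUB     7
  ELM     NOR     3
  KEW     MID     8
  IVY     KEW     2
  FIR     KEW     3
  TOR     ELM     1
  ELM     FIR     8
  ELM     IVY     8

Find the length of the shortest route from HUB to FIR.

11 min

Shortest distances from HUB:
HUB: 0
MID: 7  (via HUB)
TOR: 8  (via HUB)
ELM: 9  (via TOR)
FIR: 11  (via MID)
Shortest route: HUB–MID–FIR = 11 min.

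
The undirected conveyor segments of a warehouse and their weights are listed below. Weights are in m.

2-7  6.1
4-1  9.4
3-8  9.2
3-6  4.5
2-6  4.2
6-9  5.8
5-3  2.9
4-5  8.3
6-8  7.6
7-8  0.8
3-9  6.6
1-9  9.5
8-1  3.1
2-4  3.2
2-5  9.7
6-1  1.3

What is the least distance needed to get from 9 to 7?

Shortest distances from 9:
9: 0
6: 5.8  (via 9)
3: 6.6  (via 9)
1: 7.1  (via 6)
5: 9.5  (via 3)
2: 10  (via 6)
8: 10.2  (via 1)
7: 11  (via 8)
Shortest route: 9–6–1–8–7 = 11 m.

11 m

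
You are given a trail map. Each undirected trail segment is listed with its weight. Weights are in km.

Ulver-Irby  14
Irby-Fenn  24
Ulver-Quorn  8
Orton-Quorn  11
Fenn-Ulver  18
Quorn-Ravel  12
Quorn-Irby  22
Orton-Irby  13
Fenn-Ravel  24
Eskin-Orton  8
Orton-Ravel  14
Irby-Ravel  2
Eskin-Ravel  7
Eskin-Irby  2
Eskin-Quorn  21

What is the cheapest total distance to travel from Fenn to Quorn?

26 km

Candidate routes:
Fenn–Irby–Ravel–Quorn: 24+2+12 = 38
Fenn–Ulver–Quorn: 18+8 = 26
Fenn–Ravel–Quorn: 24+12 = 36
Cheapest is Fenn–Ulver–Quorn at 26 km.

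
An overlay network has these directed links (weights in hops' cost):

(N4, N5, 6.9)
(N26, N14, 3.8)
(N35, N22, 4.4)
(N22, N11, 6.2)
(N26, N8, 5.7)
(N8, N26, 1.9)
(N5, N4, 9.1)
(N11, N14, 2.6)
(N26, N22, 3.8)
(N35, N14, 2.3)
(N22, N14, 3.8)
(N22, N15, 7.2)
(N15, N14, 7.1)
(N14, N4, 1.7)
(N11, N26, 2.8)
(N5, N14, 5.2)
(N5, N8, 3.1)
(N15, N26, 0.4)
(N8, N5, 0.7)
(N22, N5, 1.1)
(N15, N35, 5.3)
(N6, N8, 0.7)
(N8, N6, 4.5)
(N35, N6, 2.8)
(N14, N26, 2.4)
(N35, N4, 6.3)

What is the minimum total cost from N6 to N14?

Candidate routes:
N6–N8–N26–N22–N14: 0.7+1.9+3.8+3.8 = 10.2
N6–N8–N26–N14: 0.7+1.9+3.8 = 6.4
N6–N8–N5–N14: 0.7+0.7+5.2 = 6.6
The minimum is 6.4 hops' cost via N6–N8–N26–N14.

6.4 hops' cost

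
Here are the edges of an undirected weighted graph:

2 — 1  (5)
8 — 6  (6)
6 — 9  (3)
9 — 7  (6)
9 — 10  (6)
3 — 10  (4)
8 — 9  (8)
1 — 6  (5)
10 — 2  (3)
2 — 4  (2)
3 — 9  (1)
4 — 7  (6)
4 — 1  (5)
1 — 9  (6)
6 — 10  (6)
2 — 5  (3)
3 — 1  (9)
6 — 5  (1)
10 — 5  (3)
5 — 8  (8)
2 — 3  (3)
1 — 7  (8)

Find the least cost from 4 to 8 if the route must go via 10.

Shortest 4→10: 4 → 2 → 10 = 5
Shortest 10→8: 10 → 5 → 6 → 8 = 10
Total via 10: 5 + 10 = 15.

15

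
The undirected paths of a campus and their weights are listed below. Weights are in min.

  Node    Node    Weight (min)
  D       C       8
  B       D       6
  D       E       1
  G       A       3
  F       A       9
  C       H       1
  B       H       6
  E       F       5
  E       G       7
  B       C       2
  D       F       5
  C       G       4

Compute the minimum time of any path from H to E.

Candidate routes:
H → B → D → E: 6+6+1 = 13
H → B → C → D → E: 6+2+8+1 = 17
H → C → D → E: 1+8+1 = 10
H → C → G → E: 1+4+7 = 12
Cheapest is H → C → D → E at 10 min.

10 min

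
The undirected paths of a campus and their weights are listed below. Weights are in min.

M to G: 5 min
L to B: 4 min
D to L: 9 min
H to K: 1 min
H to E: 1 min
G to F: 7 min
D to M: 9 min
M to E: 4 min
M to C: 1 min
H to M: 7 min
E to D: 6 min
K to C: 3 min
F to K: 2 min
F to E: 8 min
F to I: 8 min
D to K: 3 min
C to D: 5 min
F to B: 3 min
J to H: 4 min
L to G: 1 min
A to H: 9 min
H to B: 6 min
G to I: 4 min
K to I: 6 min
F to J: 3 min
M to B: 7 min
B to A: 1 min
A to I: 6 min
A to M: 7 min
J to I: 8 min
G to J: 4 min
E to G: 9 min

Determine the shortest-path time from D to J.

Enumerating some paths:
D - K - H - J: 3+1+4 = 8
D - E - H - J: 6+1+4 = 11
The minimum is 8 min via D - K - H - J.

8 min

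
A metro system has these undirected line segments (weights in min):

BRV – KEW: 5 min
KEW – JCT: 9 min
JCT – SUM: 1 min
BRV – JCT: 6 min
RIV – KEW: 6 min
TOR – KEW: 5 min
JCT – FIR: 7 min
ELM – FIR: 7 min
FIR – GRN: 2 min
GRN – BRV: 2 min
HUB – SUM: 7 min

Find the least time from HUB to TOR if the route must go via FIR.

Best HUB to FIR: HUB–SUM–JCT–FIR costing 15
Best FIR to TOR: FIR–GRN–BRV–KEW–TOR costing 14
Total via FIR: 15 + 14 = 29 min.

29 min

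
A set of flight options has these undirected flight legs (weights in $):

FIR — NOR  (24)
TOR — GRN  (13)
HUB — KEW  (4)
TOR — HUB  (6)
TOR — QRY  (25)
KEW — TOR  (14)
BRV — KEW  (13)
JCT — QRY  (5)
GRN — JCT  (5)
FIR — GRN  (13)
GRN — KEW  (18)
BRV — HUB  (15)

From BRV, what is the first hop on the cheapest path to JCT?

KEW

Enumerating some paths:
BRV–HUB–KEW–GRN–JCT: 15+4+18+5 = 42
BRV–HUB–TOR–GRN–JCT: 15+6+13+5 = 39
BRV–KEW–HUB–TOR–GRN–JCT: 13+4+6+13+5 = 41
BRV–KEW–GRN–JCT: 13+18+5 = 36
The minimum is $36 via BRV–KEW–GRN–JCT.
So from BRV the first move is to KEW.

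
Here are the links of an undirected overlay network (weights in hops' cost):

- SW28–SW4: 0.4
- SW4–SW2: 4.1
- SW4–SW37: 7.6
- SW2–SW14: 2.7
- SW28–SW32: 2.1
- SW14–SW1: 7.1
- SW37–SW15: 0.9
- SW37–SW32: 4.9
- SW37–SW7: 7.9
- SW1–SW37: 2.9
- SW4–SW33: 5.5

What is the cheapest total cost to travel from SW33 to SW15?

Running Dijkstra from SW33:
SW33: 0
SW4: 5.5  (via SW33)
SW28: 5.9  (via SW4)
SW32: 8  (via SW28)
SW2: 9.6  (via SW4)
SW14: 12.3  (via SW2)
SW37: 12.9  (via SW32)
SW15: 13.8  (via SW37)
Shortest route: SW33 → SW4 → SW28 → SW32 → SW37 → SW15 = 13.8 hops' cost.

13.8 hops' cost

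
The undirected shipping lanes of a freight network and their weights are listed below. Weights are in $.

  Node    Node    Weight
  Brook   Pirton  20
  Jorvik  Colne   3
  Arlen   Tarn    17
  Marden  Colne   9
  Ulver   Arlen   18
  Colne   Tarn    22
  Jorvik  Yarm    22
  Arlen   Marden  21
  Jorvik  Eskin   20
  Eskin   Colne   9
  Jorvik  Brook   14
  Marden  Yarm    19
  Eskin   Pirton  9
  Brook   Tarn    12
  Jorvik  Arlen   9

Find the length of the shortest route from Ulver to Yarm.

Settle nodes by increasing distance from Ulver:
Ulver: 0
Arlen: 18  (via Ulver)
Jorvik: 27  (via Arlen)
Colne: 30  (via Jorvik)
Tarn: 35  (via Arlen)
Marden: 39  (via Arlen)
Eskin: 39  (via Colne)
Brook: 41  (via Jorvik)
Pirton: 48  (via Eskin)
Yarm: 49  (via Jorvik)
Shortest route: Ulver → Arlen → Jorvik → Yarm = $49.

$49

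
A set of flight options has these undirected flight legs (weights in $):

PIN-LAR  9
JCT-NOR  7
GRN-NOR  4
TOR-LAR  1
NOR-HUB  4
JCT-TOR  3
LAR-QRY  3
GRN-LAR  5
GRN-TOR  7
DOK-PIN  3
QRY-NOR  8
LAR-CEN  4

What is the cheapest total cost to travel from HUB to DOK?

Shortest distances from HUB:
HUB: 0
NOR: 4  (via HUB)
GRN: 8  (via NOR)
JCT: 11  (via NOR)
QRY: 12  (via NOR)
LAR: 13  (via GRN)
TOR: 14  (via JCT)
CEN: 17  (via LAR)
PIN: 22  (via LAR)
DOK: 25  (via PIN)
Shortest route: HUB → NOR → GRN → LAR → PIN → DOK = $25.

$25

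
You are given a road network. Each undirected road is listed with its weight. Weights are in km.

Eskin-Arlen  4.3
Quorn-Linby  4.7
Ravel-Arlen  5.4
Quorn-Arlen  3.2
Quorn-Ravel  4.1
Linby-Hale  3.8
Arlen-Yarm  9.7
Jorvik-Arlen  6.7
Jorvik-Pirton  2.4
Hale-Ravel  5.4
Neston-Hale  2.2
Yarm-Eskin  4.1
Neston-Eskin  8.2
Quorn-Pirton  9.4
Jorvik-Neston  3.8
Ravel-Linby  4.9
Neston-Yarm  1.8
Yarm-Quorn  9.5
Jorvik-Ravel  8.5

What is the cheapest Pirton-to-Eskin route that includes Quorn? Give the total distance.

Shortest Pirton→Quorn: Pirton → Quorn = 9.4
Shortest Quorn→Eskin: Quorn → Arlen → Eskin = 7.5
Total via Quorn: 9.4 + 7.5 = 16.9 km.

16.9 km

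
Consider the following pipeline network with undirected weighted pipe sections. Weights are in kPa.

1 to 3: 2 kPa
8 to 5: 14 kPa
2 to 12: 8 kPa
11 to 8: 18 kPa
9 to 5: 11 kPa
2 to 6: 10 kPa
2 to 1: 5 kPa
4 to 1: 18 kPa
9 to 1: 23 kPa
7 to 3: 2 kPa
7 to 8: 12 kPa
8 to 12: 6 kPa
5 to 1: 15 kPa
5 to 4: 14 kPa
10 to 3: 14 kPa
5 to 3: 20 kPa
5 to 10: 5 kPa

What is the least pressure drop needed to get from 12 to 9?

Candidate routes:
12 → 8 → 5 → 9: 6+14+11 = 31
12 → 2 → 1 → 9: 8+5+23 = 36
Cheapest is 12 → 8 → 5 → 9 at 31 kPa.

31 kPa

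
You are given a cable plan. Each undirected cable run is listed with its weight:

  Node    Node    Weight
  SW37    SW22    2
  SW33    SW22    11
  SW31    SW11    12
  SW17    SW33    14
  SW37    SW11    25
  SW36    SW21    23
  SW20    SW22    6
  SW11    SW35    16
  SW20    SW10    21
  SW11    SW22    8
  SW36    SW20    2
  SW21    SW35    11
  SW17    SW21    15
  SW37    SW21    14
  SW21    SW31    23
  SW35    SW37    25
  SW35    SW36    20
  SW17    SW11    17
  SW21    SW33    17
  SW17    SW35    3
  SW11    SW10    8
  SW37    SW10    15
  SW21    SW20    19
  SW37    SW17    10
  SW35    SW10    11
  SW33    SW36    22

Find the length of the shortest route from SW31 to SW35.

28

Compare a few routes:
SW31–SW11–SW35: 12+16 = 28
SW31–SW11–SW10–SW35: 12+8+11 = 31
SW31–SW11–SW17–SW35: 12+17+3 = 32
The minimum is 28 via SW31–SW11–SW35.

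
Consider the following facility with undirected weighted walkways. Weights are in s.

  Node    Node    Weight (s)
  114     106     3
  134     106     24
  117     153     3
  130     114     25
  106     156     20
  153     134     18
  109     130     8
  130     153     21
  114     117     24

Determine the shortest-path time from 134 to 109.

47 s

Candidate routes:
134 → 153 → 117 → 114 → 130 → 109: 18+3+24+25+8 = 78
134 → 106 → 114 → 130 → 109: 24+3+25+8 = 60
134 → 153 → 130 → 109: 18+21+8 = 47
The minimum is 47 s via 134 → 153 → 130 → 109.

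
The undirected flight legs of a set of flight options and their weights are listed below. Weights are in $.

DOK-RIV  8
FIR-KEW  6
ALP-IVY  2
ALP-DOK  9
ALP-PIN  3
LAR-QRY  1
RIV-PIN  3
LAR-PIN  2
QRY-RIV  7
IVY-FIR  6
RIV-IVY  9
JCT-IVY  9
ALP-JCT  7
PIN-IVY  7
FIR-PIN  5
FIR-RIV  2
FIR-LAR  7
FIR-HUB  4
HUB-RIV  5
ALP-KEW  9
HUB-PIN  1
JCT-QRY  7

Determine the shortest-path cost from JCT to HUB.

Candidate routes:
JCT - ALP - PIN - HUB: 7+3+1 = 11
JCT - IVY - ALP - PIN - HUB: 9+2+3+1 = 15
JCT - ALP - IVY - PIN - HUB: 7+2+7+1 = 17
JCT - IVY - PIN - HUB: 9+7+1 = 17
Cheapest is JCT - ALP - PIN - HUB at $11.

$11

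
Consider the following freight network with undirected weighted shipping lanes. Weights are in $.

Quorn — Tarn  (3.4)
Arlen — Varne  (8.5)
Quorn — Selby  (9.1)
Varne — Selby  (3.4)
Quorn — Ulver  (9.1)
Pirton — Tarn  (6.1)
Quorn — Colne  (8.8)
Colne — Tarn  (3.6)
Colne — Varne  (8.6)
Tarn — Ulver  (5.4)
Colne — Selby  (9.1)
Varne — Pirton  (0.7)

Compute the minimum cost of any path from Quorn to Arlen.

Settle nodes by increasing distance from Quorn:
Quorn: 0
Tarn: 3.4  (via Quorn)
Colne: 7  (via Tarn)
Ulver: 8.8  (via Tarn)
Selby: 9.1  (via Quorn)
Pirton: 9.5  (via Tarn)
Varne: 10.2  (via Pirton)
Arlen: 18.7  (via Varne)
Shortest route: Quorn → Tarn → Pirton → Varne → Arlen = $18.7.

$18.7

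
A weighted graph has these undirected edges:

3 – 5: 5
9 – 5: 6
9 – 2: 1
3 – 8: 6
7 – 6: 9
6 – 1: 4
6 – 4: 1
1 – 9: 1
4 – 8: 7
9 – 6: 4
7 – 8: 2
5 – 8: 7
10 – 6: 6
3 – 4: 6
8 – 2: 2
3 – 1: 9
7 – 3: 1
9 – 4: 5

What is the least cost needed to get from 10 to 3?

Compare a few routes:
10–6–9–2–8–7–3: 6+4+1+2+2+1 = 16
10–6–7–3: 6+9+1 = 16
10–6–4–3: 6+1+6 = 13
10–6–4–8–7–3: 6+1+7+2+1 = 17
Cheapest is 10–6–4–3 at 13.

13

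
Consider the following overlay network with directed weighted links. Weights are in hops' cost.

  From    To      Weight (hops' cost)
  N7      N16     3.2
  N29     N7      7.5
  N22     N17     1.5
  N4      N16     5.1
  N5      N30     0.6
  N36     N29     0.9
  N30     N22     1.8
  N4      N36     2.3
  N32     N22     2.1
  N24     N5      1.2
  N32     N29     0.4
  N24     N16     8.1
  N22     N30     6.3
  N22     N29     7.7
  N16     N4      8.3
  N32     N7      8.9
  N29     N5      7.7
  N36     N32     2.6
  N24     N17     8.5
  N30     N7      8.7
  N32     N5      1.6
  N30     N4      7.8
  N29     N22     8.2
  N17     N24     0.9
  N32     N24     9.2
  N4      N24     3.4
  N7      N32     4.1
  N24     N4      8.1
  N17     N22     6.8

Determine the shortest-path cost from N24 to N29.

Candidate routes:
N24 → N5 → N30 → N4 → N36 → N29: 1.2+0.6+7.8+2.3+0.9 = 12.8
N24 → N5 → N30 → N22 → N29: 1.2+0.6+1.8+7.7 = 11.3
The minimum is 11.3 hops' cost via N24 → N5 → N30 → N22 → N29.

11.3 hops' cost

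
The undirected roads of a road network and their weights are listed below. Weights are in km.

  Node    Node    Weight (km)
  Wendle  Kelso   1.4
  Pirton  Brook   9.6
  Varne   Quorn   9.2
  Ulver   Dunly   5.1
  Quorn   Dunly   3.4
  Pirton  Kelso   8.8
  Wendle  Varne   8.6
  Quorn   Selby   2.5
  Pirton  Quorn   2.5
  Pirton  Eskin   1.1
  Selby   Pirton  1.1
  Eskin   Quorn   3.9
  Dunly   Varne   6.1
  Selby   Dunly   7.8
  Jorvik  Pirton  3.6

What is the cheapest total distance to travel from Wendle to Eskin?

11.3 km

Settle nodes by increasing distance from Wendle:
Wendle: 0
Kelso: 1.4  (via Wendle)
Varne: 8.6  (via Wendle)
Pirton: 10.2  (via Kelso)
Eskin: 11.3  (via Pirton)
Shortest route: Wendle–Kelso–Pirton–Eskin = 11.3 km.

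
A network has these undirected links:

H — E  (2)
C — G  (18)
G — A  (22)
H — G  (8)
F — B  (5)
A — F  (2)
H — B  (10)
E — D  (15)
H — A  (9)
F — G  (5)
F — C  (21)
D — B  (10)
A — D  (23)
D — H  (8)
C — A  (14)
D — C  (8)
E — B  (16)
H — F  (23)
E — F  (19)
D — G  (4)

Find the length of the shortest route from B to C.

Compare a few routes:
B–F–A–C: 5+2+14 = 21
B–D–C: 10+8 = 18
The minimum is 18 via B–D–C.

18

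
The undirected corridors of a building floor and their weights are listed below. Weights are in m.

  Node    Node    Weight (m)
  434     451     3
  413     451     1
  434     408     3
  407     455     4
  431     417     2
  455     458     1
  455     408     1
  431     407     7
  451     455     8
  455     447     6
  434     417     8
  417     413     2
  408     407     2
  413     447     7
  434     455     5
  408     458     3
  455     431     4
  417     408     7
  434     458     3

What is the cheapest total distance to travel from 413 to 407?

9 m

Settle nodes by increasing distance from 413:
413: 0
451: 1  (via 413)
417: 2  (via 413)
434: 4  (via 451)
431: 4  (via 417)
408: 7  (via 434)
458: 7  (via 434)
447: 7  (via 413)
455: 8  (via 431)
407: 9  (via 408)
Shortest route: 413–451–434–408–407 = 9 m.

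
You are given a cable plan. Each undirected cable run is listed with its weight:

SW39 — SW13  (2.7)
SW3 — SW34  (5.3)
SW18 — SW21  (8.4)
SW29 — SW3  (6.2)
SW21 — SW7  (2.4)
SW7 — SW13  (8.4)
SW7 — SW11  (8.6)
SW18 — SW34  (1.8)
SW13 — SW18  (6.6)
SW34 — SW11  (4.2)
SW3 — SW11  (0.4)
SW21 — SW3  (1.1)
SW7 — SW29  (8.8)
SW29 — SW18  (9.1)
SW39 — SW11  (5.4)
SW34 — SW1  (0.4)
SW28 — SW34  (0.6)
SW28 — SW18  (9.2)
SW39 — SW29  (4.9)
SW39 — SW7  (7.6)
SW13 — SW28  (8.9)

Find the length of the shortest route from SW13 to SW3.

8.5

Enumerating some paths:
SW13 → SW18 → SW34 → SW11 → SW3: 6.6+1.8+4.2+0.4 = 13
SW13 → SW7 → SW21 → SW3: 8.4+2.4+1.1 = 11.9
SW13 → SW39 → SW11 → SW3: 2.7+5.4+0.4 = 8.5
The minimum is 8.5 via SW13 → SW39 → SW11 → SW3.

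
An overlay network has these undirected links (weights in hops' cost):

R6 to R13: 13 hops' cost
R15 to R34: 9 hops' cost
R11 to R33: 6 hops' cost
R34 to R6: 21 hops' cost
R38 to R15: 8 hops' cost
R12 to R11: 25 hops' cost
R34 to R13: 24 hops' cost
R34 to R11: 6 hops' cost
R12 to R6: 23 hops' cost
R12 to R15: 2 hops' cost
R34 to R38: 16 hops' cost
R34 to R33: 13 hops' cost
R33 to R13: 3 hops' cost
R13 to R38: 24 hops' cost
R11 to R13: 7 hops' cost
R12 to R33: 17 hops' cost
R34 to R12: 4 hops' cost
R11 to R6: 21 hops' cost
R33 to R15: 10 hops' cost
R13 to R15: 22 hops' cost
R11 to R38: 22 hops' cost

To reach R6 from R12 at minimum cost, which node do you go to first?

Enumerating some paths:
R12 - R34 - R11 - R13 - R6: 4+6+7+13 = 30
R12 - R6: 23 = 23
R12 - R15 - R33 - R13 - R6: 2+10+3+13 = 28
R12 - R34 - R6: 4+21 = 25
The minimum is 23 hops' cost via R12 - R6.
So from R12 the first move is to R6.

R6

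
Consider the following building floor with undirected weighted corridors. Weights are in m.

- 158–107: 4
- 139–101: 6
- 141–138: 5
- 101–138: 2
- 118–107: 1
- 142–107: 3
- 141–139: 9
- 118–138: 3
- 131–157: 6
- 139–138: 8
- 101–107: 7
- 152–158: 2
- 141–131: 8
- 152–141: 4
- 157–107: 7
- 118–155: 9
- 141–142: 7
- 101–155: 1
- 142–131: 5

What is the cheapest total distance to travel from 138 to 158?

8 m

Candidate routes:
138 → 101 → 107 → 158: 2+7+4 = 13
138 → 118 → 107 → 158: 3+1+4 = 8
138 → 141 → 152 → 158: 5+4+2 = 11
Cheapest is 138 → 118 → 107 → 158 at 8 m.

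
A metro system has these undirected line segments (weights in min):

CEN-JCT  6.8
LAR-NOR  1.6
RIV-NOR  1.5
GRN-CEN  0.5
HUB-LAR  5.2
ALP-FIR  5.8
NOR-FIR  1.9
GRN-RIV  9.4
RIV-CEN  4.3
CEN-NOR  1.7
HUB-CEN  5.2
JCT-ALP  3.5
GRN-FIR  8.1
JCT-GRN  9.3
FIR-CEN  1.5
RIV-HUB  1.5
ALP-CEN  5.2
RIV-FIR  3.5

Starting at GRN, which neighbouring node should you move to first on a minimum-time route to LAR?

Compare a few routes:
GRN → CEN → NOR → LAR: 0.5+1.7+1.6 = 3.8
GRN → CEN → FIR → NOR → LAR: 0.5+1.5+1.9+1.6 = 5.5
The minimum is 3.8 min via GRN → CEN → NOR → LAR.
So from GRN the first move is to CEN.

CEN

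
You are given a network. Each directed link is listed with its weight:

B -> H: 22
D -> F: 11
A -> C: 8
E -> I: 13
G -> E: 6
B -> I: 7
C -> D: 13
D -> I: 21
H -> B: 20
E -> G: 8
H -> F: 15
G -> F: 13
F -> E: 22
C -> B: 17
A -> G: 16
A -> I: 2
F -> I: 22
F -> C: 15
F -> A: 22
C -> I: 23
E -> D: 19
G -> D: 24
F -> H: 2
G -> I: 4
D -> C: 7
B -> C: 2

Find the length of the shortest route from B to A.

48

Shortest distances from B:
B: 0
C: 2  (via B)
I: 7  (via B)
D: 15  (via C)
H: 22  (via B)
F: 26  (via D)
A: 48  (via F)
Shortest route: B–C–D–F–A = 48.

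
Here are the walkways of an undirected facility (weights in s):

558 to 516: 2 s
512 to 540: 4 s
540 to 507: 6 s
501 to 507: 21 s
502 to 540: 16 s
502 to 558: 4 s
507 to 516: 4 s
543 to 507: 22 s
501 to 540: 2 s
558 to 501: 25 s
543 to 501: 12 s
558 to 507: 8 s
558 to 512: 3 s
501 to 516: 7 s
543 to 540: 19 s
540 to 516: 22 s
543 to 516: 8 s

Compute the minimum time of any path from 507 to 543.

Running Dijkstra from 507:
507: 0
516: 4  (via 507)
558: 6  (via 516)
540: 6  (via 507)
501: 8  (via 540)
512: 9  (via 558)
502: 10  (via 558)
543: 12  (via 516)
Shortest route: 507–516–543 = 12 s.

12 s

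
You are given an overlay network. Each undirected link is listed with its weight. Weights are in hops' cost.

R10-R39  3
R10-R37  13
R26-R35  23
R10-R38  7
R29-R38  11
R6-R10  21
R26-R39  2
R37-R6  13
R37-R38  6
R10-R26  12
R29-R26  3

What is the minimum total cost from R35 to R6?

Settle nodes by increasing distance from R35:
R35: 0
R26: 23  (via R35)
R39: 25  (via R26)
R29: 26  (via R26)
R10: 28  (via R39)
R38: 35  (via R10)
R37: 41  (via R10)
R6: 49  (via R10)
Shortest route: R35–R26–R39–R10–R6 = 49 hops' cost.

49 hops' cost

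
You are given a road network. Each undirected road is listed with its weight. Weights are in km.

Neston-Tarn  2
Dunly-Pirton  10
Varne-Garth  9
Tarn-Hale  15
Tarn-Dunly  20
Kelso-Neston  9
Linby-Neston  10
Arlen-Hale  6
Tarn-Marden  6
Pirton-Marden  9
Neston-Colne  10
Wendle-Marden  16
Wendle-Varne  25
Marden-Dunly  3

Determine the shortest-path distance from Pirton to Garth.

Enumerating some paths:
Pirton–Marden–Wendle–Varne–Garth: 9+16+25+9 = 59
Pirton–Dunly–Marden–Wendle–Varne–Garth: 10+3+16+25+9 = 63
Pirton–Dunly–Tarn–Marden–Wendle–Varne–Garth: 10+20+6+16+25+9 = 86
The minimum is 59 km via Pirton–Marden–Wendle–Varne–Garth.

59 km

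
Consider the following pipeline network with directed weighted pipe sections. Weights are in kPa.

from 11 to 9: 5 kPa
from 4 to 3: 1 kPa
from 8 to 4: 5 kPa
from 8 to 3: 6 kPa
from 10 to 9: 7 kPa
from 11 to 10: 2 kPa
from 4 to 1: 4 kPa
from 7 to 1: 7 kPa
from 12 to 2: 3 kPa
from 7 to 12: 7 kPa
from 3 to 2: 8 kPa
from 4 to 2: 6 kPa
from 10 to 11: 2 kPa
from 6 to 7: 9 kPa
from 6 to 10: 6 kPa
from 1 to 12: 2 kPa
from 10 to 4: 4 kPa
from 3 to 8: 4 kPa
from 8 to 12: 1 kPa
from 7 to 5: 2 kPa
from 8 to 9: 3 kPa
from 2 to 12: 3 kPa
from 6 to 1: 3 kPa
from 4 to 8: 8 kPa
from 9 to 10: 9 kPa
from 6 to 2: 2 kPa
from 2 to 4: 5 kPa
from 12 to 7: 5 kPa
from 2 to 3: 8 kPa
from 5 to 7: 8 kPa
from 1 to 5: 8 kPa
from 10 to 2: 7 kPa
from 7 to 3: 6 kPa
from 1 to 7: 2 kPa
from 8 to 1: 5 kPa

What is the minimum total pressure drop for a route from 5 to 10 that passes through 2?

40 kPa

Best 5 to 2: 5 → 7 → 12 → 2 costing 18
Shortest 2→10: 2 → 4 → 3 → 8 → 9 → 10 = 22
Total via 2: 18 + 22 = 40 kPa.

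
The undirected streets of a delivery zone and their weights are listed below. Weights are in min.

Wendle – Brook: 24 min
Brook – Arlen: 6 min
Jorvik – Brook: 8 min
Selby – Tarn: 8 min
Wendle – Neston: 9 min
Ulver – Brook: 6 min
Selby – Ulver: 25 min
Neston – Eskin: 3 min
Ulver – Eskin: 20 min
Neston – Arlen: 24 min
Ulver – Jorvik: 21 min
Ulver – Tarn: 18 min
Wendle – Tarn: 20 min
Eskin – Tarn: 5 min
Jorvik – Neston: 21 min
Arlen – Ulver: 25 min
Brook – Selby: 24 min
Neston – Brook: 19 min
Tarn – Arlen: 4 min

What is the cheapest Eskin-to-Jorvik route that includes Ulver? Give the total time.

34 min

Best Eskin to Ulver: Eskin–Ulver costing 20
Shortest Ulver→Jorvik: Ulver–Brook–Jorvik = 14
Total via Ulver: 20 + 14 = 34 min.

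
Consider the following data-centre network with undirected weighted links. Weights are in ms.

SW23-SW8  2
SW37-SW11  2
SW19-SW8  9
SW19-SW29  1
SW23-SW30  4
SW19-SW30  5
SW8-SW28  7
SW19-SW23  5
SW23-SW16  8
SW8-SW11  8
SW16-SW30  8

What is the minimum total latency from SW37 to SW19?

Candidate routes:
SW37–SW11–SW8–SW23–SW19: 2+8+2+5 = 17
SW37–SW11–SW8–SW23–SW30–SW19: 2+8+2+4+5 = 21
SW37–SW11–SW8–SW23–SW16–SW30–SW19: 2+8+2+8+8+5 = 33
SW37–SW11–SW8–SW19: 2+8+9 = 19
The minimum is 17 ms via SW37–SW11–SW8–SW23–SW19.

17 ms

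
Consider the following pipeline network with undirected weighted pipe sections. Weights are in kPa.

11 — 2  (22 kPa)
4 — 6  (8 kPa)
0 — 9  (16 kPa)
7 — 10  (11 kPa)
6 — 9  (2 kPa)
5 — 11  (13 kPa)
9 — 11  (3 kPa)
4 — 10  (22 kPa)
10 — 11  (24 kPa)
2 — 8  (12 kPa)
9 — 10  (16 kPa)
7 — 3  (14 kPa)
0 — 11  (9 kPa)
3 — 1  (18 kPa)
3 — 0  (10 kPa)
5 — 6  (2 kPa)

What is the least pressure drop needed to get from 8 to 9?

37 kPa

Shortest distances from 8:
8: 0
2: 12  (via 8)
11: 34  (via 2)
9: 37  (via 11)
Shortest route: 8–2–11–9 = 37 kPa.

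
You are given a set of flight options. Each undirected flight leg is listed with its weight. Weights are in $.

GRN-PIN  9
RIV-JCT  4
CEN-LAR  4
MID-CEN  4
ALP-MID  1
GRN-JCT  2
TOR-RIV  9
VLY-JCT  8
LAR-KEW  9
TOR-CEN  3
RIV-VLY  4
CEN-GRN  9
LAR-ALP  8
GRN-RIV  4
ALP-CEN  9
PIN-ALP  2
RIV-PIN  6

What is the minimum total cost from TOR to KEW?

Compare a few routes:
TOR–RIV–PIN–ALP–LAR–KEW: 9+6+2+8+9 = 34
TOR–CEN–ALP–LAR–KEW: 3+9+8+9 = 29
TOR–CEN–LAR–KEW: 3+4+9 = 16
TOR–CEN–MID–ALP–LAR–KEW: 3+4+1+8+9 = 25
Cheapest is TOR–CEN–LAR–KEW at $16.

$16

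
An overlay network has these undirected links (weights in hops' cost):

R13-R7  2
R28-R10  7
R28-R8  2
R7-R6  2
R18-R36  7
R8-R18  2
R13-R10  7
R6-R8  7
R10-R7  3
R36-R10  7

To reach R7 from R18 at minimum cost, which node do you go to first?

R8

Enumerating some paths:
R18–R8–R6–R7: 2+7+2 = 11
R18–R8–R28–R10–R7: 2+2+7+3 = 14
The minimum is 11 hops' cost via R18–R8–R6–R7.
So from R18 the first move is to R8.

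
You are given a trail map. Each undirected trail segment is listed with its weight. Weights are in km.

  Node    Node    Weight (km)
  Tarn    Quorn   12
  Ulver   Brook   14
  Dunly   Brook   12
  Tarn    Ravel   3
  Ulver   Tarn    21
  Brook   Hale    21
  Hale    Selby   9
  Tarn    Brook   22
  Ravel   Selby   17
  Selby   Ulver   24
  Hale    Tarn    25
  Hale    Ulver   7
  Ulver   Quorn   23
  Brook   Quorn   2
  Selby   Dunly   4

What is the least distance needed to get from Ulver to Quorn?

16 km

Settle nodes by increasing distance from Ulver:
Ulver: 0
Hale: 7  (via Ulver)
Brook: 14  (via Ulver)
Quorn: 16  (via Brook)
Shortest route: Ulver → Brook → Quorn = 16 km.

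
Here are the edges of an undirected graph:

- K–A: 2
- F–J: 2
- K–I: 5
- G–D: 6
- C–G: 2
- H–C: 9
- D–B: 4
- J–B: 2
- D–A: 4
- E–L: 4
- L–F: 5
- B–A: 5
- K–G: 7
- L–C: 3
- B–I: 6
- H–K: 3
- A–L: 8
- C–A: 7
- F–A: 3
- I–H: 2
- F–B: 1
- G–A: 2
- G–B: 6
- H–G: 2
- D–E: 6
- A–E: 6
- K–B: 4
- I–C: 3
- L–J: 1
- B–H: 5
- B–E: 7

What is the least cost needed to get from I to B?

Enumerating some paths:
I → H → B: 2+5 = 7
I → B: 6 = 6
The minimum is 6 via I → B.

6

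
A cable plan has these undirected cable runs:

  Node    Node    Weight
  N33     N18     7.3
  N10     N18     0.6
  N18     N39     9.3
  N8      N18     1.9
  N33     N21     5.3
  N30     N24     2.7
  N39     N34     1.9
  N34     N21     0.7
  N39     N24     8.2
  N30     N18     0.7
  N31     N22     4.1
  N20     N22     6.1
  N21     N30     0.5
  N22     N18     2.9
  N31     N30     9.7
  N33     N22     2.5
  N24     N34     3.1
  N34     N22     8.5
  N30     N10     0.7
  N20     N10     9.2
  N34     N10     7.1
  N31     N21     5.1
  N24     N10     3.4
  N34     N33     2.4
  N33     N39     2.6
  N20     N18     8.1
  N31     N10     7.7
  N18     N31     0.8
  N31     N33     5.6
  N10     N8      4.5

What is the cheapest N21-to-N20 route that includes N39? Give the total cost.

13.8

Shortest N21→N39: N21–N34–N39 = 2.6
Best N39 to N20: N39–N33–N22–N20 costing 11.2
Total via N39: 2.6 + 11.2 = 13.8.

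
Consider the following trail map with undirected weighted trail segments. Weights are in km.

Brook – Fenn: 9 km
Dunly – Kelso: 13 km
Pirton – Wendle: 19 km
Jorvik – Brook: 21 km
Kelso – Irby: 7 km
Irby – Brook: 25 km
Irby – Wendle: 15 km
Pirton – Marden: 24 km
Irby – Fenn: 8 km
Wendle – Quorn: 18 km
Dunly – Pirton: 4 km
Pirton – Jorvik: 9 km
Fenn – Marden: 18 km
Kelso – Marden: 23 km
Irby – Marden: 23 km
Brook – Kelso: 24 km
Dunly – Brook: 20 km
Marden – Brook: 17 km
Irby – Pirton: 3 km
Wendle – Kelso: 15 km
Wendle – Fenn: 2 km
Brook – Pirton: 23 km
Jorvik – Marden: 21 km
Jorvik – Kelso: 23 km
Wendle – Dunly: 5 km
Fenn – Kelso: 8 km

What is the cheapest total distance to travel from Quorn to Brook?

Running Dijkstra from Quorn:
Quorn: 0
Wendle: 18  (via Quorn)
Fenn: 20  (via Wendle)
Dunly: 23  (via Wendle)
Pirton: 27  (via Dunly)
Kelso: 28  (via Fenn)
Irby: 28  (via Fenn)
Brook: 29  (via Fenn)
Shortest route: Quorn–Wendle–Fenn–Brook = 29 km.

29 km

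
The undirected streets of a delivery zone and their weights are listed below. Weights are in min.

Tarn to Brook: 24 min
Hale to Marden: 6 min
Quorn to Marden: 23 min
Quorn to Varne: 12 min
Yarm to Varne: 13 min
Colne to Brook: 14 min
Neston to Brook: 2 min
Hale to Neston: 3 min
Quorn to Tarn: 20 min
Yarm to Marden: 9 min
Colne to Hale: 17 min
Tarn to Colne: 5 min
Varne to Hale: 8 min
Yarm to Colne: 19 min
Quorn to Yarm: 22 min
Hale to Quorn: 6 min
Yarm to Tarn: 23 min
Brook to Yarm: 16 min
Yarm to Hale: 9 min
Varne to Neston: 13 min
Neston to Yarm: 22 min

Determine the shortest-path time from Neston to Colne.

Enumerating some paths:
Neston–Brook–Colne: 2+14 = 16
Neston–Hale–Colne: 3+17 = 20
Neston–Brook–Tarn–Colne: 2+24+5 = 31
The minimum is 16 min via Neston–Brook–Colne.

16 min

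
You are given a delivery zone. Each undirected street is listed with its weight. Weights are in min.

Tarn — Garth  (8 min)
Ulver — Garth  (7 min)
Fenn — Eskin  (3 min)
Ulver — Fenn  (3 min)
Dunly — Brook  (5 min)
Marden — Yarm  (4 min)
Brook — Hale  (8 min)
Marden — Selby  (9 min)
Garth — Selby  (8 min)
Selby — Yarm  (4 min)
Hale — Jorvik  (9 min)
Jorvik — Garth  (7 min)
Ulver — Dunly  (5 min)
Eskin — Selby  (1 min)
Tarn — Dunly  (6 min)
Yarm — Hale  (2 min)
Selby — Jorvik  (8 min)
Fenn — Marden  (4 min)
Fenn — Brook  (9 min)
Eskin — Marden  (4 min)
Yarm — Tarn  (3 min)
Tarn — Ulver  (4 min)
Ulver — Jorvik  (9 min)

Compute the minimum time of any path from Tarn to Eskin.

8 min

Candidate routes:
Tarn - Yarm - Selby - Eskin: 3+4+1 = 8
Tarn - Ulver - Fenn - Eskin: 4+3+3 = 10
The minimum is 8 min via Tarn - Yarm - Selby - Eskin.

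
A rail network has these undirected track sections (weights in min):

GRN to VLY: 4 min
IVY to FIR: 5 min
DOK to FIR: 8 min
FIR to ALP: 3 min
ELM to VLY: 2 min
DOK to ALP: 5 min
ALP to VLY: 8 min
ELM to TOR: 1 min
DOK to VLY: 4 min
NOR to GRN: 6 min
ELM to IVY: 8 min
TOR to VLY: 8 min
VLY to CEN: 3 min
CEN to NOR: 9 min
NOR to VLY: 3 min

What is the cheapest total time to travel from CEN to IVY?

13 min

Candidate routes:
CEN → VLY → ALP → FIR → IVY: 3+8+3+5 = 19
CEN → VLY → ELM → IVY: 3+2+8 = 13
Cheapest is CEN → VLY → ELM → IVY at 13 min.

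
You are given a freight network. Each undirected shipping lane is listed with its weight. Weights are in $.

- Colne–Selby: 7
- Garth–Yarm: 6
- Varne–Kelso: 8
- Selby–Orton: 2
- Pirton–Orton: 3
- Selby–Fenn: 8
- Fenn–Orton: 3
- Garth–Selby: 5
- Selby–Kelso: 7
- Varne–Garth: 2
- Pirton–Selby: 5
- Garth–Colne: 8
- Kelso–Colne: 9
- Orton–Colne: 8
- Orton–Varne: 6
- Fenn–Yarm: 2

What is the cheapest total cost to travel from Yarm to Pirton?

Running Dijkstra from Yarm:
Yarm: 0
Fenn: 2  (via Yarm)
Orton: 5  (via Fenn)
Garth: 6  (via Yarm)
Selby: 7  (via Orton)
Pirton: 8  (via Orton)
Shortest route: Yarm → Fenn → Orton → Pirton = $8.

$8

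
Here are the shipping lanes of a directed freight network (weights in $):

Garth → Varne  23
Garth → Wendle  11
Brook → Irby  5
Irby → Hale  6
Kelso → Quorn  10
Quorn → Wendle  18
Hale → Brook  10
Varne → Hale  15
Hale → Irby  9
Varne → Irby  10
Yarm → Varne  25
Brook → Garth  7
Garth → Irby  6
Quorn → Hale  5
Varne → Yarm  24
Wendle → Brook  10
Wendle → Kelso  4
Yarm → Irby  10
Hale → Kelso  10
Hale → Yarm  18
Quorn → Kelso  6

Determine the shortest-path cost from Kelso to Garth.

$32

Compare a few routes:
Kelso - Quorn - Wendle - Brook - Garth: 10+18+10+7 = 45
Kelso - Quorn - Hale - Brook - Garth: 10+5+10+7 = 32
The minimum is $32 via Kelso - Quorn - Hale - Brook - Garth.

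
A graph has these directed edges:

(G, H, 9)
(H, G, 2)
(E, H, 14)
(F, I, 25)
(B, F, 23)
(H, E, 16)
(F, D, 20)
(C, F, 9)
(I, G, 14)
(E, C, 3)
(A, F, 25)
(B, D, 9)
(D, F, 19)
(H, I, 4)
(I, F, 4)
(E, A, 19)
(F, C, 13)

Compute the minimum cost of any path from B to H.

Compare a few routes:
B - D - F - I - G - H: 9+19+25+14+9 = 76
B - F - I - G - H: 23+25+14+9 = 71
The minimum is 71 via B - F - I - G - H.

71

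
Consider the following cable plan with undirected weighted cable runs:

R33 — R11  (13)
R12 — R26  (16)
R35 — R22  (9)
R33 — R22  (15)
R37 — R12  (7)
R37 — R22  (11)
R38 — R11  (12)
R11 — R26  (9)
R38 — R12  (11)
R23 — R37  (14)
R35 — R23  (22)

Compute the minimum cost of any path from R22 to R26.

34

Settle nodes by increasing distance from R22:
R22: 0
R35: 9  (via R22)
R37: 11  (via R22)
R33: 15  (via R22)
R12: 18  (via R37)
R23: 25  (via R37)
R11: 28  (via R33)
R38: 29  (via R12)
R26: 34  (via R12)
Shortest route: R22 → R37 → R12 → R26 = 34.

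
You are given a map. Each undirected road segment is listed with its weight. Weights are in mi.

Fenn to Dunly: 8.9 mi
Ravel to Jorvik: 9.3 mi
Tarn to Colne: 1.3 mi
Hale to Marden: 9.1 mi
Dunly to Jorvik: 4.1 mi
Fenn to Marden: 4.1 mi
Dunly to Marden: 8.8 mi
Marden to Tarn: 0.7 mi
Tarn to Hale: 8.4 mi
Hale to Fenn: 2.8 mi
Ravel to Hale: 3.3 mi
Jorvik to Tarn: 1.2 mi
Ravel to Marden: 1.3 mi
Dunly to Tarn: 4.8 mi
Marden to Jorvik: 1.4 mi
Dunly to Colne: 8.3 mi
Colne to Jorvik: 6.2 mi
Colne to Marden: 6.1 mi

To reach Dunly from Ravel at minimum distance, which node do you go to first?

Marden

Compare a few routes:
Ravel–Marden–Tarn–Jorvik–Dunly: 1.3+0.7+1.2+4.1 = 7.3
Ravel–Marden–Tarn–Dunly: 1.3+0.7+4.8 = 6.8
The minimum is 6.8 mi via Ravel–Marden–Tarn–Dunly.
So from Ravel the first move is to Marden.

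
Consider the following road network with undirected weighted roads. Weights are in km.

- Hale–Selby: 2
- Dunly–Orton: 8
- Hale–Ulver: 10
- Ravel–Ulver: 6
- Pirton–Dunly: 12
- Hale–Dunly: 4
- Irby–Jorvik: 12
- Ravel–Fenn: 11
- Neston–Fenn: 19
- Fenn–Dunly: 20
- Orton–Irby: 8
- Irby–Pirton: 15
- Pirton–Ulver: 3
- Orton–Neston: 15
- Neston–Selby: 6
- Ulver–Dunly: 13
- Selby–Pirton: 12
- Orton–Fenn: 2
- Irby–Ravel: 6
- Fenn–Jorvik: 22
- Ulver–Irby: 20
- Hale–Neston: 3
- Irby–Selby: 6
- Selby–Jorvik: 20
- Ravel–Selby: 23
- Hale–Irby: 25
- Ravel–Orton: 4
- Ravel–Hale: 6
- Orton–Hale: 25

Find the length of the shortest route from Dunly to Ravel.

Settle nodes by increasing distance from Dunly:
Dunly: 0
Hale: 4  (via Dunly)
Selby: 6  (via Hale)
Neston: 7  (via Hale)
Orton: 8  (via Dunly)
Ravel: 10  (via Hale)
Shortest route: Dunly → Hale → Ravel = 10 km.

10 km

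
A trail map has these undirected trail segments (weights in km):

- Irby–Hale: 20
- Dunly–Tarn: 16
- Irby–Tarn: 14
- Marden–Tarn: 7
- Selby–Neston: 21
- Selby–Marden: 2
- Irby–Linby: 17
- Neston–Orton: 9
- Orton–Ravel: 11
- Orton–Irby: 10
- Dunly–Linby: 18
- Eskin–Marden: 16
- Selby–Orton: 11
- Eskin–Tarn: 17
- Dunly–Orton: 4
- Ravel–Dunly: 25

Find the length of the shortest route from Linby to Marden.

35 km

Enumerating some paths:
Linby–Dunly–Orton–Selby–Marden: 18+4+11+2 = 35
Linby–Irby–Tarn–Marden: 17+14+7 = 38
Linby–Irby–Orton–Selby–Marden: 17+10+11+2 = 40
Linby–Dunly–Tarn–Marden: 18+16+7 = 41
The minimum is 35 km via Linby–Dunly–Orton–Selby–Marden.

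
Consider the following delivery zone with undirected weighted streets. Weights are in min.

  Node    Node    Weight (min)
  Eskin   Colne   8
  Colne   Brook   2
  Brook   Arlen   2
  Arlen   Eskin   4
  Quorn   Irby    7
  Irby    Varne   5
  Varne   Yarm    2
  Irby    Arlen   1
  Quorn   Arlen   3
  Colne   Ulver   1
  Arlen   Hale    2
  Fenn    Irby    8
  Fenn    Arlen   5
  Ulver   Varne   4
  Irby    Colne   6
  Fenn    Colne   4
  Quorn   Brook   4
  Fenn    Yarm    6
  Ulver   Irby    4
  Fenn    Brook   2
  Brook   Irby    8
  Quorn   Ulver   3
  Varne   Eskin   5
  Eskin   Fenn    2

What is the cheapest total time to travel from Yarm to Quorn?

9 min

Candidate routes:
Yarm - Fenn - Brook - Quorn: 6+2+4 = 12
Yarm - Varne - Irby - Arlen - Quorn: 2+5+1+3 = 11
Yarm - Fenn - Brook - Arlen - Quorn: 6+2+2+3 = 13
Yarm - Varne - Ulver - Quorn: 2+4+3 = 9
The minimum is 9 min via Yarm - Varne - Ulver - Quorn.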